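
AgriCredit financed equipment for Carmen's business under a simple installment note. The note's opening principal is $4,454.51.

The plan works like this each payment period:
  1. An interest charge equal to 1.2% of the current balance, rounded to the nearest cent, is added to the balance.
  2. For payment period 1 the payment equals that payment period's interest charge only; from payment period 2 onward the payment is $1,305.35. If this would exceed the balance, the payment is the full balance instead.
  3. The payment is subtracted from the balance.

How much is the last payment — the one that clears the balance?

# | Opening | Interest | Payment | End bal
1 | $4,454.51 | $53.45 | $53.45 | $4,454.51
2 | $4,454.51 | $53.45 | $1,305.35 | $3,202.61
3 | $3,202.61 | $38.43 | $1,305.35 | $1,935.69
4 | $1,935.69 | $23.23 | $1,305.35 | $653.57
5 | $653.57 | $7.84 | $661.41 | $0.00

$661.41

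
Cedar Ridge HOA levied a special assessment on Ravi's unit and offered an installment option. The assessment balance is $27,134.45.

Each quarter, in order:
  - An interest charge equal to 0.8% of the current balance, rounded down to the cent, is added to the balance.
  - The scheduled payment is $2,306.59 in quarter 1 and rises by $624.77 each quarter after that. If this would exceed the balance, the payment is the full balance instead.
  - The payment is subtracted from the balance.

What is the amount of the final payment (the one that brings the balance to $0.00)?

$4,910.76

Quarter 1: opening $27,134.45; interest $217.07 → $27,351.52; payment $2,306.59; balance $25,044.93
Quarter 2: opening $25,044.93; interest $200.35 → $25,245.28; payment $2,931.36; balance $22,313.92
Quarter 3: opening $22,313.92; interest $178.51 → $22,492.43; payment $3,556.13; balance $18,936.30
Quarter 4: opening $18,936.30; interest $151.49 → $19,087.79; payment $4,180.90; balance $14,906.89
Quarter 5: opening $14,906.89; interest $119.25 → $15,026.14; payment $4,805.67; balance $10,220.47
Quarter 6: opening $10,220.47; interest $81.76 → $10,302.23; payment $5,430.44; balance $4,871.79
Quarter 7: opening $4,871.79; interest $38.97 → $4,910.76; payment $4,910.76; balance $0.00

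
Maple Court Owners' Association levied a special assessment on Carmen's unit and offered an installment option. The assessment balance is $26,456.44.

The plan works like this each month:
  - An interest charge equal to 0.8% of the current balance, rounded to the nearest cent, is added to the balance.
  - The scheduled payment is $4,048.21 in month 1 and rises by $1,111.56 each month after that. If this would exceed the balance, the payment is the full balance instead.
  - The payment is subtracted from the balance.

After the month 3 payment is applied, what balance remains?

Month 1: $26,456.44 +$211.65 interest = $26,668.09; pay $4,048.21 → $22,619.88
Month 2: $22,619.88 +$180.96 interest = $22,800.84; pay $5,159.77 → $17,641.07
Month 3: $17,641.07 +$141.13 interest = $17,782.20; pay $6,271.33 → $11,510.87

$11,510.87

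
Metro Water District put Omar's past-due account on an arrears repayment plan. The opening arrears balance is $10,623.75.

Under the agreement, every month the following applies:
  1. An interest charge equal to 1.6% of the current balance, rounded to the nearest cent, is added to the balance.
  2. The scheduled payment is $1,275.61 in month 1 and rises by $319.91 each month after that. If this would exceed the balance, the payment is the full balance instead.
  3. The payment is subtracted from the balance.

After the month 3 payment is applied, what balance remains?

$6,288.66

Month 1: $10,623.75 +$169.98 interest = $10,793.73; pay $1,275.61 → $9,518.12
Month 2: $9,518.12 +$152.29 interest = $9,670.41; pay $1,595.52 → $8,074.89
Month 3: $8,074.89 +$129.20 interest = $8,204.09; pay $1,915.43 → $6,288.66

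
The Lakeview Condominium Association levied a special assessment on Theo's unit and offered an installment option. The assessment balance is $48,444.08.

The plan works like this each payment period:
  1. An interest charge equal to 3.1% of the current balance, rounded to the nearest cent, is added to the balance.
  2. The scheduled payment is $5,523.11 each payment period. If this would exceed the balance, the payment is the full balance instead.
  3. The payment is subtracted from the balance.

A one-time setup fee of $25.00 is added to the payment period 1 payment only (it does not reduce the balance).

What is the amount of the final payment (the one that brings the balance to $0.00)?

Payment period 1: opening $48,444.08; interest $1,501.77 → $49,945.85; payment $5,523.11 (+ $25.00 fee); balance $44,422.74
Payment period 2: opening $44,422.74; interest $1,377.10 → $45,799.84; payment $5,523.11; balance $40,276.73
Payment period 3: opening $40,276.73; interest $1,248.58 → $41,525.31; payment $5,523.11; balance $36,002.20
Payment period 4: opening $36,002.20; interest $1,116.07 → $37,118.27; payment $5,523.11; balance $31,595.16
Payment period 5: opening $31,595.16; interest $979.45 → $32,574.61; payment $5,523.11; balance $27,051.50
Payment period 6: opening $27,051.50; interest $838.60 → $27,890.10; payment $5,523.11; balance $22,366.99
Payment period 7: opening $22,366.99; interest $693.38 → $23,060.37; payment $5,523.11; balance $17,537.26
Payment period 8: opening $17,537.26; interest $543.66 → $18,080.92; payment $5,523.11; balance $12,557.81
Payment period 9: opening $12,557.81; interest $389.29 → $12,947.10; payment $5,523.11; balance $7,423.99
Payment period 10: opening $7,423.99; interest $230.14 → $7,654.13; payment $5,523.11; balance $2,131.02
Payment period 11: opening $2,131.02; interest $66.06 → $2,197.08; payment $2,197.08; balance $0.00

$2,197.08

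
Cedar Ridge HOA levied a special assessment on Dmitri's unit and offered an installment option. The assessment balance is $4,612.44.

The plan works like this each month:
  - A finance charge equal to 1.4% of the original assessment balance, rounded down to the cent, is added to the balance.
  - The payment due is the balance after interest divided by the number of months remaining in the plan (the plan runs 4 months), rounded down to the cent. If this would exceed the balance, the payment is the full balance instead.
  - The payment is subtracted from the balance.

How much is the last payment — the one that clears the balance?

$1,287.64

Month 1: opening $4,612.44; interest $64.57 → $4,677.01; payment $1,169.25; balance $3,507.76
Month 2: opening $3,507.76; interest $64.57 → $3,572.33; payment $1,190.77; balance $2,381.56
Month 3: opening $2,381.56; interest $64.57 → $2,446.13; payment $1,223.06; balance $1,223.07
Month 4: opening $1,223.07; interest $64.57 → $1,287.64; payment $1,287.64; balance $0.00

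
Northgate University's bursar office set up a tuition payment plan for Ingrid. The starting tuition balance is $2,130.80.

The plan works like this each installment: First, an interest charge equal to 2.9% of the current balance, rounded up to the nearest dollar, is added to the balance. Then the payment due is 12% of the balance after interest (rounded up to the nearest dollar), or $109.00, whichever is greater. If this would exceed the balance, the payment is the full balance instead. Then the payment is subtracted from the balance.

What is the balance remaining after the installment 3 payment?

# | Opening | Interest | Payment | End bal
1 | $2,130.80 | $62.00 | $264.00 | $1,928.80
2 | $1,928.80 | $56.00 | $239.00 | $1,745.80
3 | $1,745.80 | $51.00 | $216.00 | $1,580.80

$1,580.80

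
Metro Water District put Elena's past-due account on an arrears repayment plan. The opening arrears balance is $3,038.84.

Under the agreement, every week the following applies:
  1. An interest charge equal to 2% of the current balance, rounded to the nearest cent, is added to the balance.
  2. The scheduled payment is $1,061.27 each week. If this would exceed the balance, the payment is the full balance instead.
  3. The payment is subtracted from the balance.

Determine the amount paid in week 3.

Week 1: opening $3,038.84; interest $60.78 → $3,099.62; payment $1,061.27; balance $2,038.35
Week 2: opening $2,038.35; interest $40.77 → $2,079.12; payment $1,061.27; balance $1,017.85
Week 3: opening $1,017.85; interest $20.36 → $1,038.21; payment $1,038.21; balance $0.00

$1,038.21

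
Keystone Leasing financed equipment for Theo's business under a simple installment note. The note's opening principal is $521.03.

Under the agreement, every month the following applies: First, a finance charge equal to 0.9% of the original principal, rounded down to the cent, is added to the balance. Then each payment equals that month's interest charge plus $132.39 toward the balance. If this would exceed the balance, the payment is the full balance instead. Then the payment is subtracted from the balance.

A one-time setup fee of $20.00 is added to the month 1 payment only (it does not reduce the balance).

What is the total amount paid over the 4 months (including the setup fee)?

$559.75

Month 1: opening $521.03; interest $4.68 → $525.71; payment $137.07 (+ $20.00 fee); balance $388.64
Month 2: opening $388.64; interest $4.68 → $393.32; payment $137.07; balance $256.25
Month 3: opening $256.25; interest $4.68 → $260.93; payment $137.07; balance $123.86
Month 4: opening $123.86; interest $4.68 → $128.54; payment $128.54; balance $0.00
Total paid: $559.75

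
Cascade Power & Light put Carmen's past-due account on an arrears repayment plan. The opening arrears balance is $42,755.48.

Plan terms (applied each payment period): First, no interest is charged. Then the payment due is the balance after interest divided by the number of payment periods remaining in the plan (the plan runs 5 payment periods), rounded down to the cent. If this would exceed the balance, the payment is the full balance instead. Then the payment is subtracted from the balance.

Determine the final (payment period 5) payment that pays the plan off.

Payment period 1: opening $42,755.48; payment $8,551.09; balance $34,204.39
Payment period 2: opening $34,204.39; payment $8,551.09; balance $25,653.30
Payment period 3: opening $25,653.30; payment $8,551.10; balance $17,102.20
Payment period 4: opening $17,102.20; payment $8,551.10; balance $8,551.10
Payment period 5: opening $8,551.10; payment $8,551.10; balance $0.00

$8,551.10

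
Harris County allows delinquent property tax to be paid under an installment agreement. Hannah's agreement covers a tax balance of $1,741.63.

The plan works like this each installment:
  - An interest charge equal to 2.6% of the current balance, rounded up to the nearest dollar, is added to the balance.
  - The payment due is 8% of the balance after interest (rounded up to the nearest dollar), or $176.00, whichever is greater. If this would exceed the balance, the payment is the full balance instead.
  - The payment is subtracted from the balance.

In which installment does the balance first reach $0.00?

Installment 1: opening $1,741.63; interest $46.00 → $1,787.63; payment $176.00; balance $1,611.63
Installment 2: opening $1,611.63; interest $42.00 → $1,653.63; payment $176.00; balance $1,477.63
Installment 3: opening $1,477.63; interest $39.00 → $1,516.63; payment $176.00; balance $1,340.63
Installment 4: opening $1,340.63; interest $35.00 → $1,375.63; payment $176.00; balance $1,199.63
Installment 5: opening $1,199.63; interest $32.00 → $1,231.63; payment $176.00; balance $1,055.63
Installment 6: opening $1,055.63; interest $28.00 → $1,083.63; payment $176.00; balance $907.63
Installment 7: opening $907.63; interest $24.00 → $931.63; payment $176.00; balance $755.63
Installment 8: opening $755.63; interest $20.00 → $775.63; payment $176.00; balance $599.63
Installment 9: opening $599.63; interest $16.00 → $615.63; payment $176.00; balance $439.63
Installment 10: opening $439.63; interest $12.00 → $451.63; payment $176.00; balance $275.63
Installment 11: opening $275.63; interest $8.00 → $283.63; payment $176.00; balance $107.63
Installment 12: opening $107.63; interest $3.00 → $110.63; payment $110.63; balance $0.00
Balance reaches $0.00 in installment 12.

12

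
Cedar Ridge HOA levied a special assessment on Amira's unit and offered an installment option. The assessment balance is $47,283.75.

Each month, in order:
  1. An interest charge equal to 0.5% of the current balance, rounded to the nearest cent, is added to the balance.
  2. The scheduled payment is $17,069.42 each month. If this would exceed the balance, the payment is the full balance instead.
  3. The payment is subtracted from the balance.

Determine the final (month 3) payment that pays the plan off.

Month 1: opening $47,283.75; interest $236.42 → $47,520.17; payment $17,069.42; balance $30,450.75
Month 2: opening $30,450.75; interest $152.25 → $30,603.00; payment $17,069.42; balance $13,533.58
Month 3: opening $13,533.58; interest $67.67 → $13,601.25; payment $13,601.25; balance $0.00

$13,601.25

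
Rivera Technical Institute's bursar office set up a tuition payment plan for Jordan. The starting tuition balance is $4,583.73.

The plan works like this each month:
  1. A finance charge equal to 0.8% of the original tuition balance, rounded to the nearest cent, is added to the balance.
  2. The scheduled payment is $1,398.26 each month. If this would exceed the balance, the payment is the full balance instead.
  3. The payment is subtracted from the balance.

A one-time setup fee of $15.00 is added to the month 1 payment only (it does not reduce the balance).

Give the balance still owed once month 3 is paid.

# | Opening | Interest | Payment | Fee | End bal
1 | $4,583.73 | $36.67 | $1,398.26 | $15.00 | $3,222.14
2 | $3,222.14 | $36.67 | $1,398.26 | — | $1,860.55
3 | $1,860.55 | $36.67 | $1,398.26 | — | $498.96

$498.96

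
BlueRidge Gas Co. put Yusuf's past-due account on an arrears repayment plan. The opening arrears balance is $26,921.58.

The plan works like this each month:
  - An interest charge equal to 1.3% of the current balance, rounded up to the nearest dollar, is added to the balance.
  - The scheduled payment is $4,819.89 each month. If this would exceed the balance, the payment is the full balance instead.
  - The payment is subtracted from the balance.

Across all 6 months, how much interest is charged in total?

$1,215.00

Month 1: $26,921.58 +$350.00 interest = $27,271.58; pay $4,819.89 → $22,451.69
Month 2: $22,451.69 +$292.00 interest = $22,743.69; pay $4,819.89 → $17,923.80
Month 3: $17,923.80 +$234.00 interest = $18,157.80; pay $4,819.89 → $13,337.91
Month 4: $13,337.91 +$174.00 interest = $13,511.91; pay $4,819.89 → $8,692.02
Month 5: $8,692.02 +$113.00 interest = $8,805.02; pay $4,819.89 → $3,985.13
Month 6: $3,985.13 +$52.00 interest = $4,037.13; pay $4,037.13 → $0.00
Total interest: $350.00 + $292.00 + $234.00 + $174.00 + $113.00 + $52.00 = $1,215.00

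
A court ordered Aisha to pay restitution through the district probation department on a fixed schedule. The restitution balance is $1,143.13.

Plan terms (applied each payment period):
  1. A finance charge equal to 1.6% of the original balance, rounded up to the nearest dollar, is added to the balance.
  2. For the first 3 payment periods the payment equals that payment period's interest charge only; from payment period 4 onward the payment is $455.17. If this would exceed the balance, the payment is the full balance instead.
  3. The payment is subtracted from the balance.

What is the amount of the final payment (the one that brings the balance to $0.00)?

Payment period 1: opening $1,143.13; interest $19.00 → $1,162.13; payment $19.00; balance $1,143.13
Payment period 2: opening $1,143.13; interest $19.00 → $1,162.13; payment $19.00; balance $1,143.13
Payment period 3: opening $1,143.13; interest $19.00 → $1,162.13; payment $19.00; balance $1,143.13
Payment period 4: opening $1,143.13; interest $19.00 → $1,162.13; payment $455.17; balance $706.96
Payment period 5: opening $706.96; interest $19.00 → $725.96; payment $455.17; balance $270.79
Payment period 6: opening $270.79; interest $19.00 → $289.79; payment $289.79; balance $0.00

$289.79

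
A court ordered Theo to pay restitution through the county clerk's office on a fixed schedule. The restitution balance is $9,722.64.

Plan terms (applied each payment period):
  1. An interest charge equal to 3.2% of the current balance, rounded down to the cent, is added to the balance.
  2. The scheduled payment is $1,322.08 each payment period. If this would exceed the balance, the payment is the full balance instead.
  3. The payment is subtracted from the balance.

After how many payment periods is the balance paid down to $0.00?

# | Opening | Interest | Payment | End bal
1 | $9,722.64 | $311.12 | $1,322.08 | $8,711.68
2 | $8,711.68 | $278.77 | $1,322.08 | $7,668.37
3 | $7,668.37 | $245.38 | $1,322.08 | $6,591.67
4 | $6,591.67 | $210.93 | $1,322.08 | $5,480.52
5 | $5,480.52 | $175.37 | $1,322.08 | $4,333.81
6 | $4,333.81 | $138.68 | $1,322.08 | $3,150.41
7 | $3,150.41 | $100.81 | $1,322.08 | $1,929.14
8 | $1,929.14 | $61.73 | $1,322.08 | $668.79
9 | $668.79 | $21.40 | $690.19 | $0.00
Balance reaches $0.00 in payment period 9.

9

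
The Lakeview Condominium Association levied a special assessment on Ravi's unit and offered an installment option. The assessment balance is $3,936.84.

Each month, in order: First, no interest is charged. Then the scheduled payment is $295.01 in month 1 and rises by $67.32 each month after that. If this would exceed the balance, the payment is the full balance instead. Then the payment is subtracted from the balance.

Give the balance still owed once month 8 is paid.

$0.00

Month 1: $3,936.84 − $295.01 → $3,641.83
Month 2: $3,641.83 − $362.33 → $3,279.50
Month 3: $3,279.50 − $429.65 → $2,849.85
Month 4: $2,849.85 − $496.97 → $2,352.88
Month 5: $2,352.88 − $564.29 → $1,788.59
Month 6: $1,788.59 − $631.61 → $1,156.98
Month 7: $1,156.98 − $698.93 → $458.05
Month 8: $458.05 − $458.05 → $0.00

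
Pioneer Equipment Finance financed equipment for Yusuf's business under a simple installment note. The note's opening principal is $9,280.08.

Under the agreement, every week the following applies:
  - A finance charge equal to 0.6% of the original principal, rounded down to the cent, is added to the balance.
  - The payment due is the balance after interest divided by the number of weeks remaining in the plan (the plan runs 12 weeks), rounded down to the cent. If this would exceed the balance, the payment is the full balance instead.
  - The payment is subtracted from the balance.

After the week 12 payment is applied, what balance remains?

Week 1: opening $9,280.08; interest $55.68 → $9,335.76; payment $777.98; balance $8,557.78
Week 2: opening $8,557.78; interest $55.68 → $8,613.46; payment $783.04; balance $7,830.42
Week 3: opening $7,830.42; interest $55.68 → $7,886.10; payment $788.61; balance $7,097.49
Week 4: opening $7,097.49; interest $55.68 → $7,153.17; payment $794.79; balance $6,358.38
Week 5: opening $6,358.38; interest $55.68 → $6,414.06; payment $801.75; balance $5,612.31
Week 6: opening $5,612.31; interest $55.68 → $5,667.99; payment $809.71; balance $4,858.28
Week 7: opening $4,858.28; interest $55.68 → $4,913.96; payment $818.99; balance $4,094.97
Week 8: opening $4,094.97; interest $55.68 → $4,150.65; payment $830.13; balance $3,320.52
Week 9: opening $3,320.52; interest $55.68 → $3,376.20; payment $844.05; balance $2,532.15
Week 10: opening $2,532.15; interest $55.68 → $2,587.83; payment $862.61; balance $1,725.22
Week 11: opening $1,725.22; interest $55.68 → $1,780.90; payment $890.45; balance $890.45
Week 12: opening $890.45; interest $55.68 → $946.13; payment $946.13; balance $0.00

$0.00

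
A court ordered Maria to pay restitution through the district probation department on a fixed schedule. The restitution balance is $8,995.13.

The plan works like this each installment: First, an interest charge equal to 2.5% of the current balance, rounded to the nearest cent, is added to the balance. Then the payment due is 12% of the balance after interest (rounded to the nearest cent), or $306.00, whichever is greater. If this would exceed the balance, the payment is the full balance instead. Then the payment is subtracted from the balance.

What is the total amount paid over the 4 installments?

$3,816.50

Installment 1: $8,995.13 +$224.88 interest = $9,220.01; pay $1,106.40 → $8,113.61
Installment 2: $8,113.61 +$202.84 interest = $8,316.45; pay $997.97 → $7,318.48
Installment 3: $7,318.48 +$182.96 interest = $7,501.44; pay $900.17 → $6,601.27
Installment 4: $6,601.27 +$165.03 interest = $6,766.30; pay $811.96 → $5,954.34
Total paid: $3,816.50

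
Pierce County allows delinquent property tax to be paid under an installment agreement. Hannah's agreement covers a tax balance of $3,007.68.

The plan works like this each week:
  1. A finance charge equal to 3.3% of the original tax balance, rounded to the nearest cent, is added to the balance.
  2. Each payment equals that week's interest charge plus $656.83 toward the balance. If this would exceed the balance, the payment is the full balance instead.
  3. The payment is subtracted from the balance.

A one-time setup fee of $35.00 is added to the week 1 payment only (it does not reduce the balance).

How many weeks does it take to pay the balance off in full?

5

# | Opening | Interest | Payment | Fee | End bal
1 | $3,007.68 | $99.25 | $756.08 | $35.00 | $2,350.85
2 | $2,350.85 | $99.25 | $756.08 | — | $1,694.02
3 | $1,694.02 | $99.25 | $756.08 | — | $1,037.19
4 | $1,037.19 | $99.25 | $756.08 | — | $380.36
5 | $380.36 | $99.25 | $479.61 | — | $0.00
Balance reaches $0.00 in week 5.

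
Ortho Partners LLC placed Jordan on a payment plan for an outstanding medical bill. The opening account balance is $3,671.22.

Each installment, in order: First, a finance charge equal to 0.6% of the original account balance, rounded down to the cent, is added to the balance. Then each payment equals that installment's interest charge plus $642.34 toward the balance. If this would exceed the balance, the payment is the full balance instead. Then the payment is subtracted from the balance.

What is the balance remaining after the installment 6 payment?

$0.00

Installment 1: opening $3,671.22; interest $22.02 → $3,693.24; payment $664.36; balance $3,028.88
Installment 2: opening $3,028.88; interest $22.02 → $3,050.90; payment $664.36; balance $2,386.54
Installment 3: opening $2,386.54; interest $22.02 → $2,408.56; payment $664.36; balance $1,744.20
Installment 4: opening $1,744.20; interest $22.02 → $1,766.22; payment $664.36; balance $1,101.86
Installment 5: opening $1,101.86; interest $22.02 → $1,123.88; payment $664.36; balance $459.52
Installment 6: opening $459.52; interest $22.02 → $481.54; payment $481.54; balance $0.00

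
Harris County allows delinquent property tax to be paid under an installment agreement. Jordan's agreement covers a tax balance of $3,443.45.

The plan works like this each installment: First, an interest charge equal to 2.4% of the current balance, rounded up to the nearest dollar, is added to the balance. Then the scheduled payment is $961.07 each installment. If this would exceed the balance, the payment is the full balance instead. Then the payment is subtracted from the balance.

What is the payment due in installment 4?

Installment 1: $3,443.45 +$83.00 interest = $3,526.45; pay $961.07 → $2,565.38
Installment 2: $2,565.38 +$62.00 interest = $2,627.38; pay $961.07 → $1,666.31
Installment 3: $1,666.31 +$40.00 interest = $1,706.31; pay $961.07 → $745.24
Installment 4: $745.24 +$18.00 interest = $763.24; pay $763.24 → $0.00

$763.24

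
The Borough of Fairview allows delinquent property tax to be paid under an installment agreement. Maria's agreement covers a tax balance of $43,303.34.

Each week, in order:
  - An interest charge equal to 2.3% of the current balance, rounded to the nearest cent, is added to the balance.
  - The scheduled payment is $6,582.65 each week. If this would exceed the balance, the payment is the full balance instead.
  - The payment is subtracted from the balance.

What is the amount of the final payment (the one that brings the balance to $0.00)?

$1,424.44

# | Opening | Interest | Payment | End bal
1 | $43,303.34 | $995.98 | $6,582.65 | $37,716.67
2 | $37,716.67 | $867.48 | $6,582.65 | $32,001.50
3 | $32,001.50 | $736.03 | $6,582.65 | $26,154.88
4 | $26,154.88 | $601.56 | $6,582.65 | $20,173.79
5 | $20,173.79 | $464.00 | $6,582.65 | $14,055.14
6 | $14,055.14 | $323.27 | $6,582.65 | $7,795.76
7 | $7,795.76 | $179.30 | $6,582.65 | $1,392.41
8 | $1,392.41 | $32.03 | $1,424.44 | $0.00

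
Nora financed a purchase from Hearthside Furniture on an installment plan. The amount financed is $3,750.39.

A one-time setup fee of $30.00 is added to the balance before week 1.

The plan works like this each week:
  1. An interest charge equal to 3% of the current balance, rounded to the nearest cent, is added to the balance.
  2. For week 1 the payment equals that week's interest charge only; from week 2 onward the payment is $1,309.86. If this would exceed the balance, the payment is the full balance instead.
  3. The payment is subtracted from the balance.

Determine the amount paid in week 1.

$113.41

Week 1: opening $3,780.39; interest $113.41 → $3,893.80; payment $113.41; balance $3,780.39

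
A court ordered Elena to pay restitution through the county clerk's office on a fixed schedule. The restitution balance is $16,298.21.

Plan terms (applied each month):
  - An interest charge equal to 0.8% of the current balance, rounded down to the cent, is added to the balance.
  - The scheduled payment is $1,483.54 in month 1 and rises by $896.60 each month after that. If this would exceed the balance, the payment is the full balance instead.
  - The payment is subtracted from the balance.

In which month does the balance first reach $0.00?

Month 1: $16,298.21 +$130.38 interest = $16,428.59; pay $1,483.54 → $14,945.05
Month 2: $14,945.05 +$119.56 interest = $15,064.61; pay $2,380.14 → $12,684.47
Month 3: $12,684.47 +$101.47 interest = $12,785.94; pay $3,276.74 → $9,509.20
Month 4: $9,509.20 +$76.07 interest = $9,585.27; pay $4,173.34 → $5,411.93
Month 5: $5,411.93 +$43.29 interest = $5,455.22; pay $5,069.94 → $385.28
Month 6: $385.28 +$3.08 interest = $388.36; pay $388.36 → $0.00
Balance reaches $0.00 in month 6.

6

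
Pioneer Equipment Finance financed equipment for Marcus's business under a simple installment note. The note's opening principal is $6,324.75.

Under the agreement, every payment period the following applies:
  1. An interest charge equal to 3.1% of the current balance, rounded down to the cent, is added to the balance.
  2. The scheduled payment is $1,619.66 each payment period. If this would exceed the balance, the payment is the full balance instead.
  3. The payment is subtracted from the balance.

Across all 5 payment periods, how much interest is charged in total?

Payment period 1: opening $6,324.75; interest $196.06 → $6,520.81; payment $1,619.66; balance $4,901.15
Payment period 2: opening $4,901.15; interest $151.93 → $5,053.08; payment $1,619.66; balance $3,433.42
Payment period 3: opening $3,433.42; interest $106.43 → $3,539.85; payment $1,619.66; balance $1,920.19
Payment period 4: opening $1,920.19; interest $59.52 → $1,979.71; payment $1,619.66; balance $360.05
Payment period 5: opening $360.05; interest $11.16 → $371.21; payment $371.21; balance $0.00
Total interest: $196.06 + $151.93 + $106.43 + $59.52 + $11.16 = $525.10

$525.10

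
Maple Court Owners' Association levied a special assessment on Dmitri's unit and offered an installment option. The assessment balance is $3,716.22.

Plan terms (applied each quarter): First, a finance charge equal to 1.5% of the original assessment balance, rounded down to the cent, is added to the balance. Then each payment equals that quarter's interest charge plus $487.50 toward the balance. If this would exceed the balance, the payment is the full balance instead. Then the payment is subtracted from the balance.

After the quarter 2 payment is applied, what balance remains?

Quarter 1: $3,716.22 +$55.74 interest = $3,771.96; pay $543.24 → $3,228.72
Quarter 2: $3,228.72 +$55.74 interest = $3,284.46; pay $543.24 → $2,741.22

$2,741.22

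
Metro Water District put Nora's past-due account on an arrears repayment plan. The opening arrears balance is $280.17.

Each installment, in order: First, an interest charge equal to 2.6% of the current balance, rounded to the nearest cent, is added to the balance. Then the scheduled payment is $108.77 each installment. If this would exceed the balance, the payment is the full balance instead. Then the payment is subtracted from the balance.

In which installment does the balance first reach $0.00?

Installment 1: opening $280.17; interest $7.28 → $287.45; payment $108.77; balance $178.68
Installment 2: opening $178.68; interest $4.65 → $183.33; payment $108.77; balance $74.56
Installment 3: opening $74.56; interest $1.94 → $76.50; payment $76.50; balance $0.00
Balance reaches $0.00 in installment 3.

3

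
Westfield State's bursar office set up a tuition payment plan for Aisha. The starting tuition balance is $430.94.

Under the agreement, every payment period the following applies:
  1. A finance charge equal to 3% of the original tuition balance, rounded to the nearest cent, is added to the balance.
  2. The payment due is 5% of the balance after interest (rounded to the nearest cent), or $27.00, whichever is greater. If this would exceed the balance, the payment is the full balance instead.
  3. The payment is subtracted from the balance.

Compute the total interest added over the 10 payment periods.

# | Opening | Interest | Payment | End bal
1 | $430.94 | $12.93 | $27.00 | $416.87
2 | $416.87 | $12.93 | $27.00 | $402.80
3 | $402.80 | $12.93 | $27.00 | $388.73
4 | $388.73 | $12.93 | $27.00 | $374.66
5 | $374.66 | $12.93 | $27.00 | $360.59
6 | $360.59 | $12.93 | $27.00 | $346.52
7 | $346.52 | $12.93 | $27.00 | $332.45
8 | $332.45 | $12.93 | $27.00 | $318.38
9 | $318.38 | $12.93 | $27.00 | $304.31
10 | $304.31 | $12.93 | $27.00 | $290.24
Total interest: $12.93 + $12.93 + $12.93 + $12.93 + $12.93 + $12.93 + $12.93 + $12.93 + $12.93 + $12.93 = $129.30

$129.30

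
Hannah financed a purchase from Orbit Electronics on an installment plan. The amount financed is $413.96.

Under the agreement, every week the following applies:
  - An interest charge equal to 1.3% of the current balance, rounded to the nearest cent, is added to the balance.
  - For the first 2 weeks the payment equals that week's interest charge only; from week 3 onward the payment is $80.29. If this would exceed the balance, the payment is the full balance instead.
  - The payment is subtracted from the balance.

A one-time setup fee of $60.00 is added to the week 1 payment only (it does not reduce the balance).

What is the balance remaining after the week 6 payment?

Week 1: opening $413.96; interest $5.38 → $419.34; payment $5.38 (+ $60.00 fee); balance $413.96
Week 2: opening $413.96; interest $5.38 → $419.34; payment $5.38; balance $413.96
Week 3: opening $413.96; interest $5.38 → $419.34; payment $80.29; balance $339.05
Week 4: opening $339.05; interest $4.41 → $343.46; payment $80.29; balance $263.17
Week 5: opening $263.17; interest $3.42 → $266.59; payment $80.29; balance $186.30
Week 6: opening $186.30; interest $2.42 → $188.72; payment $80.29; balance $108.43

$108.43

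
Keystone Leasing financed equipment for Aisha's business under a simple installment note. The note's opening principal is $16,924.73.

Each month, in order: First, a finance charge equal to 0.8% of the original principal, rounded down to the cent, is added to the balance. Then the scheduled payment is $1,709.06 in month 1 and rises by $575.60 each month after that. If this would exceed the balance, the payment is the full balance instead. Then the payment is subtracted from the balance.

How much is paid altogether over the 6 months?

$17,737.07

# | Opening | Interest | Payment | End bal
1 | $16,924.73 | $135.39 | $1,709.06 | $15,351.06
2 | $15,351.06 | $135.39 | $2,284.66 | $13,201.79
3 | $13,201.79 | $135.39 | $2,860.26 | $10,476.92
4 | $10,476.92 | $135.39 | $3,435.86 | $7,176.45
5 | $7,176.45 | $135.39 | $4,011.46 | $3,300.38
6 | $3,300.38 | $135.39 | $3,435.77 | $0.00
Total paid: $17,737.07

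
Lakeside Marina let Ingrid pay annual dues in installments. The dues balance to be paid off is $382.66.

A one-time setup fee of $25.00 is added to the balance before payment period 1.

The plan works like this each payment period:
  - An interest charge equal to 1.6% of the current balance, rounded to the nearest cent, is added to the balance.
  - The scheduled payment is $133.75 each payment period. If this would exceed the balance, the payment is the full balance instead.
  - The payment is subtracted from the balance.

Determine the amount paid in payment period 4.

Payment period 1: opening $407.66; interest $6.52 → $414.18; payment $133.75; balance $280.43
Payment period 2: opening $280.43; interest $4.49 → $284.92; payment $133.75; balance $151.17
Payment period 3: opening $151.17; interest $2.42 → $153.59; payment $133.75; balance $19.84
Payment period 4: opening $19.84; interest $0.32 → $20.16; payment $20.16; balance $0.00

$20.16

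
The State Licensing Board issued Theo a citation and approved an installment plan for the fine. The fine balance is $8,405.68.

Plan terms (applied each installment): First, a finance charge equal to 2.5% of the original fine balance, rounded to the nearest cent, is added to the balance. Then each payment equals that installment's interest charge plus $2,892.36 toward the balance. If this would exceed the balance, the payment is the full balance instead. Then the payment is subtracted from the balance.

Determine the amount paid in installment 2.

Installment 1: opening $8,405.68; interest $210.14 → $8,615.82; payment $3,102.50; balance $5,513.32
Installment 2: opening $5,513.32; interest $210.14 → $5,723.46; payment $3,102.50; balance $2,620.96

$3,102.50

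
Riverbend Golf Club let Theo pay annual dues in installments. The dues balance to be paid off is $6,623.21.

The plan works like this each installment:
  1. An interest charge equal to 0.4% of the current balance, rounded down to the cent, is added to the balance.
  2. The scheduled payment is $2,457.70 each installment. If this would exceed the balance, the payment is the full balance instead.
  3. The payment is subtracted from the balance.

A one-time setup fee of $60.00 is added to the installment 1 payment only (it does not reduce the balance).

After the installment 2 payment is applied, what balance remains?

$1,751.06

# | Opening | Interest | Payment | Fee | End bal
1 | $6,623.21 | $26.49 | $2,457.70 | $60.00 | $4,192.00
2 | $4,192.00 | $16.76 | $2,457.70 | — | $1,751.06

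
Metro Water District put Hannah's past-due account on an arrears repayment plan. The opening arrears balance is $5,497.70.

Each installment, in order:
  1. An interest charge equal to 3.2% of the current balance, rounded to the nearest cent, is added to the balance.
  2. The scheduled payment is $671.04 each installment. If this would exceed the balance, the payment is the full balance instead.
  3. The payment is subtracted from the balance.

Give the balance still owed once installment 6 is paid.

Installment 1: opening $5,497.70; interest $175.93 → $5,673.63; payment $671.04; balance $5,002.59
Installment 2: opening $5,002.59; interest $160.08 → $5,162.67; payment $671.04; balance $4,491.63
Installment 3: opening $4,491.63; interest $143.73 → $4,635.36; payment $671.04; balance $3,964.32
Installment 4: opening $3,964.32; interest $126.86 → $4,091.18; payment $671.04; balance $3,420.14
Installment 5: opening $3,420.14; interest $109.44 → $3,529.58; payment $671.04; balance $2,858.54
Installment 6: opening $2,858.54; interest $91.47 → $2,950.01; payment $671.04; balance $2,278.97

$2,278.97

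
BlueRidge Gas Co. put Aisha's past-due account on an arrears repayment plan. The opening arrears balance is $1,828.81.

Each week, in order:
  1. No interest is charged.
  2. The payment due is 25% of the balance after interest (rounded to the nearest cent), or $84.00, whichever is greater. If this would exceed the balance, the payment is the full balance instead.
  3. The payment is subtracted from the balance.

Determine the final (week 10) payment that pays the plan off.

$73.49

Week 1: opening $1,828.81; payment $457.20; balance $1,371.61
Week 2: opening $1,371.61; payment $342.90; balance $1,028.71
Week 3: opening $1,028.71; payment $257.18; balance $771.53
Week 4: opening $771.53; payment $192.88; balance $578.65
Week 5: opening $578.65; payment $144.66; balance $433.99
Week 6: opening $433.99; payment $108.50; balance $325.49
Week 7: opening $325.49; payment $84.00; balance $241.49
Week 8: opening $241.49; payment $84.00; balance $157.49
Week 9: opening $157.49; payment $84.00; balance $73.49
Week 10: opening $73.49; payment $73.49; balance $0.00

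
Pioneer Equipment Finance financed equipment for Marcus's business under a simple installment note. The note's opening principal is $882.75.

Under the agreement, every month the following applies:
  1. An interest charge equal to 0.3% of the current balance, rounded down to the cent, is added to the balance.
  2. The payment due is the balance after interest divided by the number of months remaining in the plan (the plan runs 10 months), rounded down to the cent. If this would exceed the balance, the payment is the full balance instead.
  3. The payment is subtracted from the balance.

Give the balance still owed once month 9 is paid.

# | Opening | Interest | Payment | End bal
1 | $882.75 | $2.64 | $88.53 | $796.86
2 | $796.86 | $2.39 | $88.80 | $710.45
3 | $710.45 | $2.13 | $89.07 | $623.51
4 | $623.51 | $1.87 | $89.34 | $536.04
5 | $536.04 | $1.60 | $89.60 | $448.04
6 | $448.04 | $1.34 | $89.87 | $359.51
7 | $359.51 | $1.07 | $90.14 | $270.44
8 | $270.44 | $0.81 | $90.41 | $180.84
9 | $180.84 | $0.54 | $90.69 | $90.69

$90.69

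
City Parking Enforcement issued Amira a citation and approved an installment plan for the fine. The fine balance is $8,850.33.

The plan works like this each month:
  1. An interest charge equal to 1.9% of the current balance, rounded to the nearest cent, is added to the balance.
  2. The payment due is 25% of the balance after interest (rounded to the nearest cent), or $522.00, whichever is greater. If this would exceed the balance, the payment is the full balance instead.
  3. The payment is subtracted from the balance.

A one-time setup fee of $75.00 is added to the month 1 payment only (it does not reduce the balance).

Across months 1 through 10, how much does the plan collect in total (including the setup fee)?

Month 1: opening $8,850.33; interest $168.16 → $9,018.49; payment $2,254.62 (+ $75.00 fee); balance $6,763.87
Month 2: opening $6,763.87; interest $128.51 → $6,892.38; payment $1,723.10; balance $5,169.28
Month 3: opening $5,169.28; interest $98.22 → $5,267.50; payment $1,316.88; balance $3,950.62
Month 4: opening $3,950.62; interest $75.06 → $4,025.68; payment $1,006.42; balance $3,019.26
Month 5: opening $3,019.26; interest $57.37 → $3,076.63; payment $769.16; balance $2,307.47
Month 6: opening $2,307.47; interest $43.84 → $2,351.31; payment $587.83; balance $1,763.48
Month 7: opening $1,763.48; interest $33.51 → $1,796.99; payment $522.00; balance $1,274.99
Month 8: opening $1,274.99; interest $24.22 → $1,299.21; payment $522.00; balance $777.21
Month 9: opening $777.21; interest $14.77 → $791.98; payment $522.00; balance $269.98
Month 10: opening $269.98; interest $5.13 → $275.11; payment $275.11; balance $0.00
Total paid: $9,574.12

$9,574.12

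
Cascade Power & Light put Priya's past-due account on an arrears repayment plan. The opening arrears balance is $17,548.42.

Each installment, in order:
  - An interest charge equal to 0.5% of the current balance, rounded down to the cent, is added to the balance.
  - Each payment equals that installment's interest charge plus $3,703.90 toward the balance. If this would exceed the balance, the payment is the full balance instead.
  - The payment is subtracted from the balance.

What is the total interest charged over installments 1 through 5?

$253.50

# | Opening | Interest | Payment | End bal
1 | $17,548.42 | $87.74 | $3,791.64 | $13,844.52
2 | $13,844.52 | $69.22 | $3,773.12 | $10,140.62
3 | $10,140.62 | $50.70 | $3,754.60 | $6,436.72
4 | $6,436.72 | $32.18 | $3,736.08 | $2,732.82
5 | $2,732.82 | $13.66 | $2,746.48 | $0.00
Total interest: $87.74 + $69.22 + $50.70 + $32.18 + $13.66 = $253.50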